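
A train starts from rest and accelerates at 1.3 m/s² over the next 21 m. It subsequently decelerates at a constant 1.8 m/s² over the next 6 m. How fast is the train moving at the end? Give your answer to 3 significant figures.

5.74 m/s

Phase 1 (accelerating): v₀ = 0 m/s, a = 1.3 m/s².
v² = v₀² + 2aΔx = 0² + 2·1.3·21 = 54.6 → v = 7.39 m/s
t = (v − v₀)/a = (7.39 − 0)/1.3 = 5.68 s

Phase 2 (decelerating): v₀ = 7.39 m/s, a = -1.8 m/s².
v² = v₀² + 2aΔx = 7.39² + 2·-1.8·6 = 33.0 → v = 5.74 m/s
t = (v − v₀)/a = (5.74 − 7.39)/-1.8 = 0.914 s
Final speed = 5.74 m/s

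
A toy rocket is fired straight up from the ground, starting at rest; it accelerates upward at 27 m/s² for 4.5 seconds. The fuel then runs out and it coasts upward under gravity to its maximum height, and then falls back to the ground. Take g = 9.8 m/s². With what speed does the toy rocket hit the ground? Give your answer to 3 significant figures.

142 m/s

Phase 1 (powered ascent): v₀ = 0 m/s, a = 27 m/s².
v = v₀ + at = 0 + (27)(4.5) = 122 m/s
Δx = v₀t + ½at² = 0·4.5 + 0.5·27·4.5² = 273 m

Phase 2 (coasting upward): v₀ = 122 m/s, a = -9.8 m/s².
v = v₀ + at → t = (0 − 122) / -9.8 = 12.4 s
v² = v₀² + 2aΔx → Δx = (0² − 122²)/(2·-9.8) = 753 m

Phase 3 (free fall): v₀ = 0 m/s, a = -9.8 m/s².
Falls 1030 m from rest: t = √(2·1030/9.8) = 14.5 s; v = g·t = 142 m/s.
Impact speed = 142 m/s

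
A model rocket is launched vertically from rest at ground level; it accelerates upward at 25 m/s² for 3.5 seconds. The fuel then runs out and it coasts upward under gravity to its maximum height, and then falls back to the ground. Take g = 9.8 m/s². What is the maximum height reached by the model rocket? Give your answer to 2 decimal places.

Phase 1 (powered ascent): v₀ = 0 m/s, a = 25 m/s².
v = v₀ + at = 0 + (25)(3.5) = 87.5 m/s
Δx = v₀t + ½at² = 0·3.5 + 0.5·25·3.5² = 153 m

Phase 2 (coasting upward): v₀ = 87.5 m/s, a = -9.8 m/s².
v = v₀ + at → t = (0 − 87.5) / -9.8 = 8.93 s
v² = v₀² + 2aΔx → Δx = (0² − 87.5²)/(2·-9.8) = 391 m
Maximum height = 153 + 391 = 544 m

543.75 m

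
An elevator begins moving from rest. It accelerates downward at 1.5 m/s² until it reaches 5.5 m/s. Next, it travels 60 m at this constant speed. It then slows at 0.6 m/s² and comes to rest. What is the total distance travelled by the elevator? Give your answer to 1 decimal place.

Phase 1 (accelerating): v₀ = 0 m/s, a = 1.5 m/s².
v = v₀ + at → t = (5.5 − 0) / 1.5 = 3.67 s
v² = v₀² + 2aΔx → Δx = (5.5² − 0²)/(2·1.5) = 10.1 m

Phase 2 (constant speed): v₀ = 5.50 m/s, a = 0 m/s².
Constant speed: t = d/v = 60/5.50 = 10.9 s

Phase 3 (decelerating): v₀ = 5.50 m/s, a = -0.6 m/s².
v = v₀ + at → t = (0 − 5.50) / -0.6 = 9.17 s
v² = v₀² + 2aΔx → Δx = (0² − 5.50²)/(2·-0.6) = 25.2 m
Total distance = 10.1 + 60.0 + 25.2 = 95.3 m

95.3 m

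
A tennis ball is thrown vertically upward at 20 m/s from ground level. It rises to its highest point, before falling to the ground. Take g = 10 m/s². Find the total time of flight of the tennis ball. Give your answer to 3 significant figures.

4.00 s

Phase 1 (rising): v₀ = 20.0 m/s, a = -10 m/s².
v = v₀ + at → t = (0 − 20.0) / -10 = 2.00 s
v² = v₀² + 2aΔx → Δx = (0² − 20.0²)/(2·-10) = 20.0 m

Phase 2 (falling): v₀ = 0 m/s, a = -10 m/s².
Falls 20.0 m from rest: t = √(2·20.0/10) = 2.00 s; v = g·t = 20.0 m/s.
Total time = 2.00 + 2.00 = 4.00 s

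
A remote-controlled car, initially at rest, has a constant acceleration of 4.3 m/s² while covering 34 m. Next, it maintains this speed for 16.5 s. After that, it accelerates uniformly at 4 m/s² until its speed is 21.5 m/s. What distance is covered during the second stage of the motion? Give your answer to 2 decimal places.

282.15 m

Phase 1 (accelerating): v₀ = 0 m/s, a = 4.3 m/s².
v² = v₀² + 2aΔx = 0² + 2·4.3·34 = 292 → v = 17.1 m/s
t = (v − v₀)/a = (17.1 − 0)/4.3 = 3.98 s

Phase 2 (constant speed): v₀ = 17.1 m/s, a = 0 m/s².
v = v₀ + at = 17.1 + (0)(16.5) = 17.1 m/s
Δx = v₀t + ½at² = 17.1·16.5 + 0.5·0·16.5² = 282 m
Distance in phase 2 = 282 m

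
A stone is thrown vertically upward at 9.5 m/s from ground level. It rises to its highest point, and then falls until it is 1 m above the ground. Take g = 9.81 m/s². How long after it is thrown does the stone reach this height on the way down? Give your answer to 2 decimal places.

1.83 s

Phase 1 (rising): v₀ = 9.50 m/s, a = -9.81 m/s².
v = v₀ + at → t = (0 − 9.50) / -9.81 = 0.968 s
v² = v₀² + 2aΔx → Δx = (0² − 9.50²)/(2·-9.81) = 4.60 m

Phase 2 (falling): v₀ = 0 m/s, a = -9.81 m/s².
Falls 3.60 m from rest: t = √(2·3.60/9.81) = 0.857 s; v = g·t = 8.40 m/s.
Total time = 0.968 + 0.857 = 1.83 s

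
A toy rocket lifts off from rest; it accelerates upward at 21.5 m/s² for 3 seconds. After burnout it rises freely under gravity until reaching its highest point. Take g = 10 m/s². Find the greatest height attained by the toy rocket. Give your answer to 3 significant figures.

305 m

Phase 1 (powered ascent): v₀ = 0 m/s, a = 21.5 m/s².
v = v₀ + at = 0 + (21.5)(3) = 64.5 m/s
Δx = v₀t + ½at² = 0·3 + 0.5·21.5·3² = 96.8 m

Phase 2 (coasting upward): v₀ = 64.5 m/s, a = -10 m/s².
v = v₀ + at → t = (0 − 64.5) / -10 = 6.45 s
v² = v₀² + 2aΔx → Δx = (0² − 64.5²)/(2·-10) = 208 m
Maximum height = 96.8 + 208 = 305 m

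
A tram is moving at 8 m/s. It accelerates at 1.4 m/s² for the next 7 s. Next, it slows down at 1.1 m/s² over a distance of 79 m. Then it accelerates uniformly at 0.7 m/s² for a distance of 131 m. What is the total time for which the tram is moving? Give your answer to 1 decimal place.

21.0 s

Phase 1 (accelerating): v₀ = 8.00 m/s, a = 1.4 m/s².
v = v₀ + at = 8.00 + (1.4)(7) = 17.8 m/s
Δx = v₀t + ½at² = 8.00·7 + 0.5·1.4·7² = 90.3 m

Phase 2 (decelerating): v₀ = 17.8 m/s, a = -1.1 m/s².
v² = v₀² + 2aΔx = 17.8² + 2·-1.1·79 = 143 → v = 12.0 m/s
t = (v − v₀)/a = (12.0 − 17.8)/-1.1 = 5.31 s

Phase 3 (accelerating): v₀ = 12.0 m/s, a = 0.7 m/s².
v² = v₀² + 2aΔx = 12.0² + 2·0.7·131 = 326 → v = 18.1 m/s
t = (v − v₀)/a = (18.1 − 12.0)/0.7 = 8.73 s
Total time = 7.00 + 5.31 + 8.73 = 21.0 s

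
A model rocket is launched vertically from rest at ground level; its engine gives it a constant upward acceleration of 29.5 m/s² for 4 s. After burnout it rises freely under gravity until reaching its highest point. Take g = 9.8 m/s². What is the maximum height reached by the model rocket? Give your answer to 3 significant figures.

Phase 1 (powered ascent): v₀ = 0 m/s, a = 29.5 m/s².
v = v₀ + at = 0 + (29.5)(4) = 118 m/s
Δx = v₀t + ½at² = 0·4 + 0.5·29.5·4² = 236 m

Phase 2 (coasting upward): v₀ = 118 m/s, a = -9.8 m/s².
v = v₀ + at → t = (0 − 118) / -9.8 = 12.0 s
v² = v₀² + 2aΔx → Δx = (0² − 118²)/(2·-9.8) = 710 m
Maximum height = 236 + 710 = 946 m

946 m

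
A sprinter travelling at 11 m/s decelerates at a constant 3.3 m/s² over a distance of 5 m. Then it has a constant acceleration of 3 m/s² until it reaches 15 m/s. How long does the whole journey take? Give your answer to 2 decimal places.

2.36 s

Phase 1 (decelerating): v₀ = 11.0 m/s, a = -3.3 m/s².
v² = v₀² + 2aΔx = 11.0² + 2·-3.3·5 = 88.0 → v = 9.38 m/s
t = (v − v₀)/a = (9.38 − 11.0)/-3.3 = 0.491 s

Phase 2 (accelerating): v₀ = 9.38 m/s, a = 3 m/s².
v = v₀ + at → t = (15 − 9.38) / 3 = 1.87 s
v² = v₀² + 2aΔx → Δx = (15² − 9.38²)/(2·3) = 22.8 m
Total time = 0.491 + 1.87 = 2.36 s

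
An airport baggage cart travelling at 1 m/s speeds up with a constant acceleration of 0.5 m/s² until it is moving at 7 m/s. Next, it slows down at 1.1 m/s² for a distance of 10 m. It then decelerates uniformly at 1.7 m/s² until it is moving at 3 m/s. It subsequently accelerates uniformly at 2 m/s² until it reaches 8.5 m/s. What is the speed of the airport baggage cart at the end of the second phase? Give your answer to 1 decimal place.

Phase 1 (accelerating): v₀ = 1.00 m/s, a = 0.5 m/s².
v = v₀ + at → t = (7 − 1.00) / 0.5 = 12.0 s
v² = v₀² + 2aΔx → Δx = (7² − 1.00²)/(2·0.5) = 48.0 m

Phase 2 (decelerating): v₀ = 7.00 m/s, a = -1.1 m/s².
v² = v₀² + 2aΔx = 7.00² + 2·-1.1·10 = 27.0 → v = 5.20 m/s
t = (v − v₀)/a = (5.20 − 7.00)/-1.1 = 1.64 s
Speed at end of phase 2 = 5.20 m/s

5.2 m/s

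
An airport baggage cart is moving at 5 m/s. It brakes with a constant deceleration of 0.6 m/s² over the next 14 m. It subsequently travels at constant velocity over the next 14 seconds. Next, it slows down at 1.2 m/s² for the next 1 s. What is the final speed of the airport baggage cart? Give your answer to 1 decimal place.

Phase 1 (decelerating): v₀ = 5.00 m/s, a = -0.6 m/s².
v² = v₀² + 2aΔx = 5.00² + 2·-0.6·14 = 8.20 → v = 2.86 m/s
t = (v − v₀)/a = (2.86 − 5.00)/-0.6 = 3.56 s

Phase 2 (constant speed): v₀ = 2.86 m/s, a = 0 m/s².
v = v₀ + at = 2.86 + (0)(14) = 2.86 m/s
Δx = v₀t + ½at² = 2.86·14 + 0.5·0·14² = 40.1 m

Phase 3 (decelerating): v₀ = 2.86 m/s, a = -1.2 m/s².
v = v₀ + at = 2.86 + (-1.2)(1) = 1.66 m/s
Δx = v₀t + ½at² = 2.86·1 + 0.5·-1.2·1² = 2.26 m
Final speed = 1.66 m/s

1.7 m/s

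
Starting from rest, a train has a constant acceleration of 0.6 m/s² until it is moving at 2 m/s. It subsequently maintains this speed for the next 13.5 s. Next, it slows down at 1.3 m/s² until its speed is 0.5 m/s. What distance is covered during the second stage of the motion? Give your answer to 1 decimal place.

Phase 1 (accelerating): v₀ = 0 m/s, a = 0.6 m/s².
v = v₀ + at → t = (2 − 0) / 0.6 = 3.33 s
v² = v₀² + 2aΔx → Δx = (2² − 0²)/(2·0.6) = 3.33 m

Phase 2 (constant speed): v₀ = 2.00 m/s, a = 0 m/s².
v = v₀ + at = 2.00 + (0)(13.5) = 2.00 m/s
Δx = v₀t + ½at² = 2.00·13.5 + 0.5·0·13.5² = 27.0 m
Distance in phase 2 = 27.0 m

27.0 m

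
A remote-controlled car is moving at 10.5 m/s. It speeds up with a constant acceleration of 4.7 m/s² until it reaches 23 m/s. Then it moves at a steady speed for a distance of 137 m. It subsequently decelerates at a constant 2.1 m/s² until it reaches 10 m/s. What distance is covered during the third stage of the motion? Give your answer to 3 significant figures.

Phase 1 (accelerating): v₀ = 10.5 m/s, a = 4.7 m/s².
v = v₀ + at → t = (23 − 10.5) / 4.7 = 2.66 s
v² = v₀² + 2aΔx → Δx = (23² − 10.5²)/(2·4.7) = 44.5 m

Phase 2 (constant speed): v₀ = 23.0 m/s, a = 0 m/s².
Constant speed: t = d/v = 137/23.0 = 5.96 s

Phase 3 (decelerating): v₀ = 23.0 m/s, a = -2.1 m/s².
v = v₀ + at → t = (10 − 23.0) / -2.1 = 6.19 s
v² = v₀² + 2aΔx → Δx = (10² − 23.0²)/(2·-2.1) = 102 m
Distance in phase 3 = 102 m

102 m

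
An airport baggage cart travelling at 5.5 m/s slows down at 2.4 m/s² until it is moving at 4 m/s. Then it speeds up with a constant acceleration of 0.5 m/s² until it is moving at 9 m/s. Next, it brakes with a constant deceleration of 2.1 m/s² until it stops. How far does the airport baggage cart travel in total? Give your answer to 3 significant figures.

87.3 m

Phase 1 (decelerating): v₀ = 5.50 m/s, a = -2.4 m/s².
v = v₀ + at → t = (4 − 5.50) / -2.4 = 0.625 s
v² = v₀² + 2aΔx → Δx = (4² − 5.50²)/(2·-2.4) = 2.97 m

Phase 2 (accelerating): v₀ = 4.00 m/s, a = 0.5 m/s².
v = v₀ + at → t = (9 − 4.00) / 0.5 = 10.0 s
v² = v₀² + 2aΔx → Δx = (9² − 4.00²)/(2·0.5) = 65.0 m

Phase 3 (decelerating): v₀ = 9.00 m/s, a = -2.1 m/s².
v = v₀ + at → t = (0 − 9.00) / -2.1 = 4.29 s
v² = v₀² + 2aΔx → Δx = (0² − 9.00²)/(2·-2.1) = 19.3 m
Total distance = 2.97 + 65.0 + 19.3 = 87.3 m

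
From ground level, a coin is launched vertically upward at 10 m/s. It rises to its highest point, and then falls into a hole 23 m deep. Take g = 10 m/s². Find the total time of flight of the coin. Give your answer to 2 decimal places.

Phase 1 (rising): v₀ = 10.0 m/s, a = -10 m/s².
v = v₀ + at → t = (0 − 10.0) / -10 = 1.00 s
v² = v₀² + 2aΔx → Δx = (0² − 10.0²)/(2·-10) = 5.00 m

Phase 2 (falling): v₀ = 0 m/s, a = -10 m/s².
Falls 28.0 m from rest: t = √(2·28.0/10) = 2.37 s; v = g·t = 23.7 m/s.
Total time = 1.00 + 2.37 = 3.37 s

3.37 s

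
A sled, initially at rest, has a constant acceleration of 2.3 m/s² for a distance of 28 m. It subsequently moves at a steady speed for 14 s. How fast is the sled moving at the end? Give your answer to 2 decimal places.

Phase 1 (accelerating): v₀ = 0 m/s, a = 2.3 m/s².
v² = v₀² + 2aΔx = 0² + 2·2.3·28 = 129 → v = 11.3 m/s
t = (v − v₀)/a = (11.3 − 0)/2.3 = 4.93 s

Phase 2 (constant speed): v₀ = 11.3 m/s, a = 0 m/s².
v = v₀ + at = 11.3 + (0)(14) = 11.3 m/s
Δx = v₀t + ½at² = 11.3·14 + 0.5·0·14² = 159 m
Final speed = 11.3 m/s

11.35 m/s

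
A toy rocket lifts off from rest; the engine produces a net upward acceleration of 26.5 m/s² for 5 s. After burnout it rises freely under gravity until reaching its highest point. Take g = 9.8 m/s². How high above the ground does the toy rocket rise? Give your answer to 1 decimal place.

1227.0 m

Phase 1 (powered ascent): v₀ = 0 m/s, a = 26.5 m/s².
v = v₀ + at = 0 + (26.5)(5) = 132 m/s
Δx = v₀t + ½at² = 0·5 + 0.5·26.5·5² = 331 m

Phase 2 (coasting upward): v₀ = 132 m/s, a = -9.8 m/s².
v = v₀ + at → t = (0 − 132) / -9.8 = 13.5 s
v² = v₀² + 2aΔx → Δx = (0² − 132²)/(2·-9.8) = 896 m
Maximum height = 331 + 896 = 1230 m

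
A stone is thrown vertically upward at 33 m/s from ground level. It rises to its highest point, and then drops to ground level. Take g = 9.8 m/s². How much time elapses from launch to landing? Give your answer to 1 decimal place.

6.7 s

Phase 1 (rising): v₀ = 33.0 m/s, a = -9.8 m/s².
v = v₀ + at → t = (0 − 33.0) / -9.8 = 3.37 s
v² = v₀² + 2aΔx → Δx = (0² − 33.0²)/(2·-9.8) = 55.6 m

Phase 2 (falling): v₀ = 0 m/s, a = -9.8 m/s².
Falls 55.6 m from rest: t = √(2·55.6/9.8) = 3.37 s; v = g·t = 33.0 m/s.
Total time = 3.37 + 3.37 = 6.73 s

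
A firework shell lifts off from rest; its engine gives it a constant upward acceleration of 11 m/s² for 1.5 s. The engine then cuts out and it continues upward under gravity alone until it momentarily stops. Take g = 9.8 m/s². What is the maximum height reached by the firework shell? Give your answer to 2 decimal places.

Phase 1 (powered ascent): v₀ = 0 m/s, a = 11 m/s².
v = v₀ + at = 0 + (11)(1.5) = 16.5 m/s
Δx = v₀t + ½at² = 0·1.5 + 0.5·11·1.5² = 12.4 m

Phase 2 (coasting upward): v₀ = 16.5 m/s, a = -9.8 m/s².
v = v₀ + at → t = (0 − 16.5) / -9.8 = 1.68 s
v² = v₀² + 2aΔx → Δx = (0² − 16.5²)/(2·-9.8) = 13.9 m
Maximum height = 12.4 + 13.9 = 26.3 m

26.27 m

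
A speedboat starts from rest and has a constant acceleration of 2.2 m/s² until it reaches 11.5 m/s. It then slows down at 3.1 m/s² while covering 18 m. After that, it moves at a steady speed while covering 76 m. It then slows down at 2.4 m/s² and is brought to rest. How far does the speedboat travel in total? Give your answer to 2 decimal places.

128.36 m

Phase 1 (accelerating): v₀ = 0 m/s, a = 2.2 m/s².
v = v₀ + at → t = (11.5 − 0) / 2.2 = 5.23 s
v² = v₀² + 2aΔx → Δx = (11.5² − 0²)/(2·2.2) = 30.1 m

Phase 2 (decelerating): v₀ = 11.5 m/s, a = -3.1 m/s².
v² = v₀² + 2aΔx = 11.5² + 2·-3.1·18 = 20.6 → v = 4.54 m/s
t = (v − v₀)/a = (4.54 − 11.5)/-3.1 = 2.24 s

Phase 3 (constant speed): v₀ = 4.54 m/s, a = 0 m/s².
Constant speed: t = d/v = 76/4.54 = 16.7 s

Phase 4 (decelerating): v₀ = 4.54 m/s, a = -2.4 m/s².
v = v₀ + at → t = (0 − 4.54) / -2.4 = 1.89 s
v² = v₀² + 2aΔx → Δx = (0² − 4.54²)/(2·-2.4) = 4.30 m
Total distance = 30.1 + 18.0 + 76.0 + 4.30 = 128 m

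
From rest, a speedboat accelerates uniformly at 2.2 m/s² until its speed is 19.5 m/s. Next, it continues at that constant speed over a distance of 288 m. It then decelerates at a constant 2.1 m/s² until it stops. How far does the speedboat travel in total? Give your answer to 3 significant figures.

465 m

Phase 1 (accelerating): v₀ = 0 m/s, a = 2.2 m/s².
v = v₀ + at → t = (19.5 − 0) / 2.2 = 8.86 s
v² = v₀² + 2aΔx → Δx = (19.5² − 0²)/(2·2.2) = 86.4 m

Phase 2 (constant speed): v₀ = 19.5 m/s, a = 0 m/s².
Constant speed: t = d/v = 288/19.5 = 14.8 s

Phase 3 (decelerating): v₀ = 19.5 m/s, a = -2.1 m/s².
v = v₀ + at → t = (0 − 19.5) / -2.1 = 9.29 s
v² = v₀² + 2aΔx → Δx = (0² − 19.5²)/(2·-2.1) = 90.5 m
Total distance = 86.4 + 288 + 90.5 = 465 m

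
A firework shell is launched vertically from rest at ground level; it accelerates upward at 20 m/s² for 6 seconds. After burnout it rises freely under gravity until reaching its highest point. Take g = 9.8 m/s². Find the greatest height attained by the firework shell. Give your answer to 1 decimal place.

Phase 1 (powered ascent): v₀ = 0 m/s, a = 20 m/s².
v = v₀ + at = 0 + (20)(6) = 120 m/s
Δx = v₀t + ½at² = 0·6 + 0.5·20·6² = 360 m

Phase 2 (coasting upward): v₀ = 120 m/s, a = -9.8 m/s².
v = v₀ + at → t = (0 − 120) / -9.8 = 12.2 s
v² = v₀² + 2aΔx → Δx = (0² − 120²)/(2·-9.8) = 735 m
Maximum height = 360 + 735 = 1090 m

1094.7 m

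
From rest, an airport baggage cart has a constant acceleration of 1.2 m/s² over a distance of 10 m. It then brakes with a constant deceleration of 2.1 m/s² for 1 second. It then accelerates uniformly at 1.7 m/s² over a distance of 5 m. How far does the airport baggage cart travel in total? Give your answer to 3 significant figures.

18.8 m

Phase 1 (accelerating): v₀ = 0 m/s, a = 1.2 m/s².
v² = v₀² + 2aΔx = 0² + 2·1.2·10 = 24.0 → v = 4.90 m/s
t = (v − v₀)/a = (4.90 − 0)/1.2 = 4.08 s

Phase 2 (decelerating): v₀ = 4.90 m/s, a = -2.1 m/s².
v = v₀ + at = 4.90 + (-2.1)(1) = 2.80 m/s
Δx = v₀t + ½at² = 4.90·1 + 0.5·-2.1·1² = 3.85 m

Phase 3 (accelerating): v₀ = 2.80 m/s, a = 1.7 m/s².
v² = v₀² + 2aΔx = 2.80² + 2·1.7·5 = 24.8 → v = 4.98 m/s
t = (v − v₀)/a = (4.98 − 2.80)/1.7 = 1.28 s
Total distance = 10.0 + 3.85 + 5.00 = 18.8 m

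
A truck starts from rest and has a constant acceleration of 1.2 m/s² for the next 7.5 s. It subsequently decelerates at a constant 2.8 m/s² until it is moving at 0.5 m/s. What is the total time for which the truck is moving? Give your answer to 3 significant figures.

Phase 1 (accelerating): v₀ = 0 m/s, a = 1.2 m/s².
v = v₀ + at = 0 + (1.2)(7.5) = 9.00 m/s
Δx = v₀t + ½at² = 0·7.5 + 0.5·1.2·7.5² = 33.8 m

Phase 2 (decelerating): v₀ = 9.00 m/s, a = -2.8 m/s².
v = v₀ + at → t = (0.5 − 9.00) / -2.8 = 3.04 s
v² = v₀² + 2aΔx → Δx = (0.5² − 9.00²)/(2·-2.8) = 14.4 m
Total time = 7.50 + 3.04 = 10.5 s

10.5 s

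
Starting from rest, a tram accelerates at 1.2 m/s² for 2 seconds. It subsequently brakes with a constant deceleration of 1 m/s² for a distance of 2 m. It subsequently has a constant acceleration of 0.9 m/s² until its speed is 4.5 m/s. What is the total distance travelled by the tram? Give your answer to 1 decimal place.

Phase 1 (accelerating): v₀ = 0 m/s, a = 1.2 m/s².
v = v₀ + at = 0 + (1.2)(2) = 2.40 m/s
Δx = v₀t + ½at² = 0·2 + 0.5·1.2·2² = 2.40 m

Phase 2 (decelerating): v₀ = 2.40 m/s, a = -1 m/s².
v² = v₀² + 2aΔx = 2.40² + 2·-1·2 = 1.76 → v = 1.33 m/s
t = (v − v₀)/a = (1.33 − 2.40)/-1 = 1.07 s

Phase 3 (accelerating): v₀ = 1.33 m/s, a = 0.9 m/s².
v = v₀ + at → t = (4.5 − 1.33) / 0.9 = 3.53 s
v² = v₀² + 2aΔx → Δx = (4.5² − 1.33²)/(2·0.9) = 10.3 m
Total distance = 2.40 + 2.00 + 10.3 = 14.7 m

14.7 m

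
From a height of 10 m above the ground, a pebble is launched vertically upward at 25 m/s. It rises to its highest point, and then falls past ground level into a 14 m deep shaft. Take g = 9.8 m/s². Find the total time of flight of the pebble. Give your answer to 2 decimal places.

Phase 1 (rising): v₀ = 25.0 m/s, a = -9.8 m/s².
v = v₀ + at → t = (0 − 25.0) / -9.8 = 2.55 s
v² = v₀² + 2aΔx → Δx = (0² − 25.0²)/(2·-9.8) = 31.9 m

Phase 2 (falling): v₀ = 0 m/s, a = -9.8 m/s².
Falls 55.9 m from rest: t = √(2·55.9/9.8) = 3.38 s; v = g·t = 33.1 m/s.
Total time = 2.55 + 3.38 = 5.93 s

5.93 s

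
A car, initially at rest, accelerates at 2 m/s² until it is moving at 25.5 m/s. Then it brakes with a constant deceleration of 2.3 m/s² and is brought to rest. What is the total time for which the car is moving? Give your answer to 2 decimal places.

Phase 1 (accelerating): v₀ = 0 m/s, a = 2 m/s².
v = v₀ + at → t = (25.5 − 0) / 2 = 12.8 s
v² = v₀² + 2aΔx → Δx = (25.5² − 0²)/(2·2) = 163 m

Phase 2 (decelerating): v₀ = 25.5 m/s, a = -2.3 m/s².
v = v₀ + at → t = (0 − 25.5) / -2.3 = 11.1 s
v² = v₀² + 2aΔx → Δx = (0² − 25.5²)/(2·-2.3) = 141 m
Total time = 12.8 + 11.1 = 23.8 s

23.84 s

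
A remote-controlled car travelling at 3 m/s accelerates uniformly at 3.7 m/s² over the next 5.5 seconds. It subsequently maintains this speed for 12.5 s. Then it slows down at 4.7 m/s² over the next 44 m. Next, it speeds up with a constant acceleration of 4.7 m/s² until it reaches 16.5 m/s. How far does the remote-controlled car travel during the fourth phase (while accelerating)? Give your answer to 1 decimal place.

15.0 m

Phase 1 (accelerating): v₀ = 3.00 m/s, a = 3.7 m/s².
v = v₀ + at = 3.00 + (3.7)(5.5) = 23.4 m/s
Δx = v₀t + ½at² = 3.00·5.5 + 0.5·3.7·5.5² = 72.5 m

Phase 2 (constant speed): v₀ = 23.4 m/s, a = 0 m/s².
v = v₀ + at = 23.4 + (0)(12.5) = 23.4 m/s
Δx = v₀t + ½at² = 23.4·12.5 + 0.5·0·12.5² = 292 m

Phase 3 (decelerating): v₀ = 23.4 m/s, a = -4.7 m/s².
v² = v₀² + 2aΔx = 23.4² + 2·-4.7·44 = 132 → v = 11.5 m/s
t = (v − v₀)/a = (11.5 − 23.4)/-4.7 = 2.53 s

Phase 4 (accelerating): v₀ = 11.5 m/s, a = 4.7 m/s².
v = v₀ + at → t = (16.5 − 11.5) / 4.7 = 1.07 s
v² = v₀² + 2aΔx → Δx = (16.5² − 11.5²)/(2·4.7) = 15.0 m
Distance in phase 4 = 15.0 m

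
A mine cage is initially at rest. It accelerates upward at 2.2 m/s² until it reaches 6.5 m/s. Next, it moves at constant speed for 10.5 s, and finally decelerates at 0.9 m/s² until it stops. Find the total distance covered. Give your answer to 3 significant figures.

101 m

Phase 1 (accelerating): v₀ = 0 m/s, a = 2.2 m/s².
v = v₀ + at → t = (6.5 − 0) / 2.2 = 2.95 s
v² = v₀² + 2aΔx → Δx = (6.5² − 0²)/(2·2.2) = 9.60 m

Phase 2 (constant speed): v₀ = 6.50 m/s, a = 0 m/s².
v = v₀ + at = 6.50 + (0)(10.5) = 6.50 m/s
Δx = v₀t + ½at² = 6.50·10.5 + 0.5·0·10.5² = 68.2 m

Phase 3 (decelerating): v₀ = 6.50 m/s, a = -0.9 m/s².
v = v₀ + at → t = (0 − 6.50) / -0.9 = 7.22 s
v² = v₀² + 2aΔx → Δx = (0² − 6.50²)/(2·-0.9) = 23.5 m
Total distance = 9.60 + 68.2 + 23.5 = 101 m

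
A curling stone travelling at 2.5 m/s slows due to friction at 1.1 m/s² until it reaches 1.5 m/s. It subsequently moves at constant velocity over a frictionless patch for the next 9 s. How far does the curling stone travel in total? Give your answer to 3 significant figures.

15.3 m

Phase 1 (decelerating): v₀ = 2.50 m/s, a = -1.1 m/s².
v = v₀ + at → t = (1.5 − 2.50) / -1.1 = 0.909 s
v² = v₀² + 2aΔx → Δx = (1.5² − 2.50²)/(2·-1.1) = 1.82 m

Phase 2 (constant speed): v₀ = 1.50 m/s, a = 0 m/s².
v = v₀ + at = 1.50 + (0)(9) = 1.50 m/s
Δx = v₀t + ½at² = 1.50·9 + 0.5·0·9² = 13.5 m
Total distance = 1.82 + 13.5 = 15.3 m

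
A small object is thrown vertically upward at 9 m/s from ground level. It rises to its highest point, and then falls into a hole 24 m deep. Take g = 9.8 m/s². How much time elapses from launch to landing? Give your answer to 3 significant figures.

3.31 s

Phase 1 (rising): v₀ = 9.00 m/s, a = -9.8 m/s².
v = v₀ + at → t = (0 − 9.00) / -9.8 = 0.918 s
v² = v₀² + 2aΔx → Δx = (0² − 9.00²)/(2·-9.8) = 4.13 m

Phase 2 (falling): v₀ = 0 m/s, a = -9.8 m/s².
Falls 28.1 m from rest: t = √(2·28.1/9.8) = 2.40 s; v = g·t = 23.5 m/s.
Total time = 0.918 + 2.40 = 3.31 s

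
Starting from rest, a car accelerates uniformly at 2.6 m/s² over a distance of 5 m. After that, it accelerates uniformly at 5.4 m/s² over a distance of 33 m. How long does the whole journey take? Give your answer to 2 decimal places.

4.64 s

Phase 1 (accelerating): v₀ = 0 m/s, a = 2.6 m/s².
v² = v₀² + 2aΔx = 0² + 2·2.6·5 = 26.0 → v = 5.10 m/s
t = (v − v₀)/a = (5.10 − 0)/2.6 = 1.96 s

Phase 2 (accelerating): v₀ = 5.10 m/s, a = 5.4 m/s².
v² = v₀² + 2aΔx = 5.10² + 2·5.4·33 = 382 → v = 19.6 m/s
t = (v − v₀)/a = (19.6 − 5.10)/5.4 = 2.68 s
Total time = 1.96 + 2.68 = 4.64 s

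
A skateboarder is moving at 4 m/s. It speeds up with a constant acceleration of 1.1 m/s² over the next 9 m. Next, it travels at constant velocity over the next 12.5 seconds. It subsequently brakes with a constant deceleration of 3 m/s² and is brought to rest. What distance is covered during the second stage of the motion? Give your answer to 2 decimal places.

74.79 m

Phase 1 (accelerating): v₀ = 4.00 m/s, a = 1.1 m/s².
v² = v₀² + 2aΔx = 4.00² + 2·1.1·9 = 35.8 → v = 5.98 m/s
t = (v − v₀)/a = (5.98 − 4.00)/1.1 = 1.80 s

Phase 2 (constant speed): v₀ = 5.98 m/s, a = 0 m/s².
v = v₀ + at = 5.98 + (0)(12.5) = 5.98 m/s
Δx = v₀t + ½at² = 5.98·12.5 + 0.5·0·12.5² = 74.8 m
Distance in phase 2 = 74.8 m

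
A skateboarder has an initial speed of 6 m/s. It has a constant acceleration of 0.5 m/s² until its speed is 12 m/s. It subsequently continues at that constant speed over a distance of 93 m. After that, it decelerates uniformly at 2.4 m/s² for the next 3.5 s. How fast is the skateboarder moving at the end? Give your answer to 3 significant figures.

Phase 1 (accelerating): v₀ = 6.00 m/s, a = 0.5 m/s².
v = v₀ + at → t = (12 − 6.00) / 0.5 = 12.0 s
v² = v₀² + 2aΔx → Δx = (12² − 6.00²)/(2·0.5) = 108 m

Phase 2 (constant speed): v₀ = 12.0 m/s, a = 0 m/s².
Constant speed: t = d/v = 93/12.0 = 7.75 s

Phase 3 (decelerating): v₀ = 12.0 m/s, a = -2.4 m/s².
v = v₀ + at = 12.0 + (-2.4)(3.5) = 3.60 m/s
Δx = v₀t + ½at² = 12.0·3.5 + 0.5·-2.4·3.5² = 27.3 m
Final speed = 3.60 m/s

3.60 m/s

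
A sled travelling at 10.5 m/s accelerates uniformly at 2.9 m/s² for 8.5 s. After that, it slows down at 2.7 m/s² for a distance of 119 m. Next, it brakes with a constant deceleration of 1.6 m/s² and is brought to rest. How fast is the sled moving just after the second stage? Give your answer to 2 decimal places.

24.35 m/s

Phase 1 (accelerating): v₀ = 10.5 m/s, a = 2.9 m/s².
v = v₀ + at = 10.5 + (2.9)(8.5) = 35.1 m/s
Δx = v₀t + ½at² = 10.5·8.5 + 0.5·2.9·8.5² = 194 m

Phase 2 (decelerating): v₀ = 35.1 m/s, a = -2.7 m/s².
v² = v₀² + 2aΔx = 35.1² + 2·-2.7·119 = 593 → v = 24.3 m/s
t = (v − v₀)/a = (24.3 − 35.1)/-2.7 = 4.00 s
Speed at end of phase 2 = 24.3 m/s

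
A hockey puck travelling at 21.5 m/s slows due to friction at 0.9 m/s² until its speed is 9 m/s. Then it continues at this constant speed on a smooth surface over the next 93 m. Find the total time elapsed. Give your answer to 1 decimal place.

24.2 s

Phase 1 (decelerating): v₀ = 21.5 m/s, a = -0.9 m/s².
v = v₀ + at → t = (9 − 21.5) / -0.9 = 13.9 s
v² = v₀² + 2aΔx → Δx = (9² − 21.5²)/(2·-0.9) = 212 m

Phase 2 (constant speed): v₀ = 9.00 m/s, a = 0 m/s².
Constant speed: t = d/v = 93/9.00 = 10.3 s
Total time = 13.9 + 10.3 = 24.2 s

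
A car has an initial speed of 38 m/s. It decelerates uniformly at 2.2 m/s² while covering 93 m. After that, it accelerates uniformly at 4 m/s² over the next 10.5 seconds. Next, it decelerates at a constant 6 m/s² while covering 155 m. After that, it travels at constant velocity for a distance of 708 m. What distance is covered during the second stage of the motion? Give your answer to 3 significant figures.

558 m

Phase 1 (decelerating): v₀ = 38.0 m/s, a = -2.2 m/s².
v² = v₀² + 2aΔx = 38.0² + 2·-2.2·93 = 1030 → v = 32.2 m/s
t = (v − v₀)/a = (32.2 − 38.0)/-2.2 = 2.65 s

Phase 2 (accelerating): v₀ = 32.2 m/s, a = 4 m/s².
v = v₀ + at = 32.2 + (4)(10.5) = 74.2 m/s
Δx = v₀t + ½at² = 32.2·10.5 + 0.5·4·10.5² = 558 m
Distance in phase 2 = 558 m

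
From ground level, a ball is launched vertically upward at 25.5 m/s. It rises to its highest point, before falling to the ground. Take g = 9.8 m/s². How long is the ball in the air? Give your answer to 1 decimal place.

5.2 s

Phase 1 (rising): v₀ = 25.5 m/s, a = -9.8 m/s².
v = v₀ + at → t = (0 − 25.5) / -9.8 = 2.60 s
v² = v₀² + 2aΔx → Δx = (0² − 25.5²)/(2·-9.8) = 33.2 m

Phase 2 (falling): v₀ = 0 m/s, a = -9.8 m/s².
Falls 33.2 m from rest: t = √(2·33.2/9.8) = 2.60 s; v = g·t = 25.5 m/s.
Total time = 2.60 + 2.60 = 5.20 s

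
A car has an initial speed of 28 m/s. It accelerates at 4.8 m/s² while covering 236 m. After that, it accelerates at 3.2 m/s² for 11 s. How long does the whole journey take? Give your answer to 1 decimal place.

Phase 1 (accelerating): v₀ = 28.0 m/s, a = 4.8 m/s².
v² = v₀² + 2aΔx = 28.0² + 2·4.8·236 = 3050 → v = 55.2 m/s
t = (v − v₀)/a = (55.2 − 28.0)/4.8 = 5.67 s

Phase 2 (accelerating): v₀ = 55.2 m/s, a = 3.2 m/s².
v = v₀ + at = 55.2 + (3.2)(11) = 90.4 m/s
Δx = v₀t + ½at² = 55.2·11 + 0.5·3.2·11² = 801 m
Total time = 5.67 + 11.0 = 16.7 s

16.7 s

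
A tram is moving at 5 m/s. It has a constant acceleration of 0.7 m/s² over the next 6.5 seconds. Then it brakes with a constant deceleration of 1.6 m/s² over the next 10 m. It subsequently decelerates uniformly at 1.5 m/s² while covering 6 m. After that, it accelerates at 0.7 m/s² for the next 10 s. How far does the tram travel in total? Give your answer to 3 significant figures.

162 m

Phase 1 (accelerating): v₀ = 5.00 m/s, a = 0.7 m/s².
v = v₀ + at = 5.00 + (0.7)(6.5) = 9.55 m/s
Δx = v₀t + ½at² = 5.00·6.5 + 0.5·0.7·6.5² = 47.3 m

Phase 2 (decelerating): v₀ = 9.55 m/s, a = -1.6 m/s².
v² = v₀² + 2aΔx = 9.55² + 2·-1.6·10 = 59.2 → v = 7.69 m/s
t = (v − v₀)/a = (7.69 − 9.55)/-1.6 = 1.16 s

Phase 3 (decelerating): v₀ = 7.69 m/s, a = -1.5 m/s².
v² = v₀² + 2aΔx = 7.69² + 2·-1.5·6 = 41.2 → v = 6.42 m/s
t = (v − v₀)/a = (6.42 − 7.69)/-1.5 = 0.850 s

Phase 4 (accelerating): v₀ = 6.42 m/s, a = 0.7 m/s².
v = v₀ + at = 6.42 + (0.7)(10) = 13.4 m/s
Δx = v₀t + ½at² = 6.42·10 + 0.5·0.7·10² = 99.2 m
Total distance = 47.3 + 10.0 + 6.00 + 99.2 = 162 m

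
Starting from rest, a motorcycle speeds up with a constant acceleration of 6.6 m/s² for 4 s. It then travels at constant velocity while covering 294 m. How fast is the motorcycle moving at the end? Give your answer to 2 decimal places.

26.40 m/s

Phase 1 (accelerating): v₀ = 0 m/s, a = 6.6 m/s².
v = v₀ + at = 0 + (6.6)(4) = 26.4 m/s
Δx = v₀t + ½at² = 0·4 + 0.5·6.6·4² = 52.8 m

Phase 2 (constant speed): v₀ = 26.4 m/s, a = 0 m/s².
Constant speed: t = d/v = 294/26.4 = 11.1 s
Final speed = 26.4 m/s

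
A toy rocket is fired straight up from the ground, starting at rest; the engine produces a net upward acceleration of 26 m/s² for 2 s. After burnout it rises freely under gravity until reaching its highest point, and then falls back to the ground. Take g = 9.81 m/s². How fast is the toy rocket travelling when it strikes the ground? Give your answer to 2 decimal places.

61.03 m/s

Phase 1 (powered ascent): v₀ = 0 m/s, a = 26 m/s².
v = v₀ + at = 0 + (26)(2) = 52.0 m/s
Δx = v₀t + ½at² = 0·2 + 0.5·26·2² = 52.0 m

Phase 2 (coasting upward): v₀ = 52.0 m/s, a = -9.81 m/s².
v = v₀ + at → t = (0 − 52.0) / -9.81 = 5.30 s
v² = v₀² + 2aΔx → Δx = (0² − 52.0²)/(2·-9.81) = 138 m

Phase 3 (free fall): v₀ = 0 m/s, a = -9.81 m/s².
Falls 190 m from rest: t = √(2·190/9.81) = 6.22 s; v = g·t = 61.0 m/s.
Impact speed = 61.0 m/s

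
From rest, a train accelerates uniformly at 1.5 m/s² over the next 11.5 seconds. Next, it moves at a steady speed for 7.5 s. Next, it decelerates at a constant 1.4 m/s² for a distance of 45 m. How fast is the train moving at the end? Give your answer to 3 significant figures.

Phase 1 (accelerating): v₀ = 0 m/s, a = 1.5 m/s².
v = v₀ + at = 0 + (1.5)(11.5) = 17.2 m/s
Δx = v₀t + ½at² = 0·11.5 + 0.5·1.5·11.5² = 99.2 m

Phase 2 (constant speed): v₀ = 17.2 m/s, a = 0 m/s².
v = v₀ + at = 17.2 + (0)(7.5) = 17.2 m/s
Δx = v₀t + ½at² = 17.2·7.5 + 0.5·0·7.5² = 129 m

Phase 3 (decelerating): v₀ = 17.2 m/s, a = -1.4 m/s².
v² = v₀² + 2aΔx = 17.2² + 2·-1.4·45 = 172 → v = 13.1 m/s
t = (v − v₀)/a = (13.1 − 17.2)/-1.4 = 2.97 s
Final speed = 13.1 m/s

13.1 m/s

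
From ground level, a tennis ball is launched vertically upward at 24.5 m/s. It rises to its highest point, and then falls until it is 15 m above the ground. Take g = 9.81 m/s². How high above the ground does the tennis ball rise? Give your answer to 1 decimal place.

30.6 m

Phase 1 (rising): v₀ = 24.5 m/s, a = -9.81 m/s².
v = v₀ + at → t = (0 − 24.5) / -9.81 = 2.50 s
v² = v₀² + 2aΔx → Δx = (0² − 24.5²)/(2·-9.81) = 30.6 m
Maximum height = 30.6 m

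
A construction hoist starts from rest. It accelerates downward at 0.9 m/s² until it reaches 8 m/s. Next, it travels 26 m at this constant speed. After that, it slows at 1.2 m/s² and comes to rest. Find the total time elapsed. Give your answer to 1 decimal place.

Phase 1 (accelerating): v₀ = 0 m/s, a = 0.9 m/s².
v = v₀ + at → t = (8 − 0) / 0.9 = 8.89 s
v² = v₀² + 2aΔx → Δx = (8² − 0²)/(2·0.9) = 35.6 m

Phase 2 (constant speed): v₀ = 8.00 m/s, a = 0 m/s².
Constant speed: t = d/v = 26/8.00 = 3.25 s

Phase 3 (decelerating): v₀ = 8.00 m/s, a = -1.2 m/s².
v = v₀ + at → t = (0 − 8.00) / -1.2 = 6.67 s
v² = v₀² + 2aΔx → Δx = (0² − 8.00²)/(2·-1.2) = 26.7 m
Total time = 8.89 + 3.25 + 6.67 = 18.8 s

18.8 s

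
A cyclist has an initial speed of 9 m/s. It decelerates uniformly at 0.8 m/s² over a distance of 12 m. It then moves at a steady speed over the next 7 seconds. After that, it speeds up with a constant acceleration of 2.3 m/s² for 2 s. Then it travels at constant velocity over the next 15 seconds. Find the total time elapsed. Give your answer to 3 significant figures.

25.4 s

Phase 1 (decelerating): v₀ = 9.00 m/s, a = -0.8 m/s².
v² = v₀² + 2aΔx = 9.00² + 2·-0.8·12 = 61.8 → v = 7.86 m/s
t = (v − v₀)/a = (7.86 − 9.00)/-0.8 = 1.42 s

Phase 2 (constant speed): v₀ = 7.86 m/s, a = 0 m/s².
v = v₀ + at = 7.86 + (0)(7) = 7.86 m/s
Δx = v₀t + ½at² = 7.86·7 + 0.5·0·7² = 55.0 m

Phase 3 (accelerating): v₀ = 7.86 m/s, a = 2.3 m/s².
v = v₀ + at = 7.86 + (2.3)(2) = 12.5 m/s
Δx = v₀t + ½at² = 7.86·2 + 0.5·2.3·2² = 20.3 m

Phase 4 (constant speed): v₀ = 12.5 m/s, a = 0 m/s².
v = v₀ + at = 12.5 + (0)(15) = 12.5 m/s
Δx = v₀t + ½at² = 12.5·15 + 0.5·0·15² = 187 m
Total time = 1.42 + 7.00 + 2.00 + 15.0 = 25.4 s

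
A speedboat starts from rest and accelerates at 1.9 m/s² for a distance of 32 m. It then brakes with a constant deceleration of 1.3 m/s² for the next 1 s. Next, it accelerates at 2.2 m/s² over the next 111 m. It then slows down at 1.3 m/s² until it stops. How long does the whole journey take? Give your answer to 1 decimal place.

Phase 1 (accelerating): v₀ = 0 m/s, a = 1.9 m/s².
v² = v₀² + 2aΔx = 0² + 2·1.9·32 = 122 → v = 11.0 m/s
t = (v − v₀)/a = (11.0 − 0)/1.9 = 5.80 s

Phase 2 (decelerating): v₀ = 11.0 m/s, a = -1.3 m/s².
v = v₀ + at = 11.0 + (-1.3)(1) = 9.73 m/s
Δx = v₀t + ½at² = 11.0·1 + 0.5·-1.3·1² = 10.4 m

Phase 3 (accelerating): v₀ = 9.73 m/s, a = 2.2 m/s².
v² = v₀² + 2aΔx = 9.73² + 2·2.2·111 = 583 → v = 24.1 m/s
t = (v − v₀)/a = (24.1 − 9.73)/2.2 = 6.55 s

Phase 4 (decelerating): v₀ = 24.1 m/s, a = -1.3 m/s².
v = v₀ + at → t = (0 − 24.1) / -1.3 = 18.6 s
v² = v₀² + 2aΔx → Δx = (0² − 24.1²)/(2·-1.3) = 224 m
Total time = 5.80 + 1.00 + 6.55 + 18.6 = 31.9 s

31.9 s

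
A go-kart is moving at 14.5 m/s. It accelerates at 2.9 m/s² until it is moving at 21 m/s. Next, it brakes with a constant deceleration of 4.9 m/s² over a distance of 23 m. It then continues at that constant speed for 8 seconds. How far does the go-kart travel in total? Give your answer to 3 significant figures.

180 m

Phase 1 (accelerating): v₀ = 14.5 m/s, a = 2.9 m/s².
v = v₀ + at → t = (21 − 14.5) / 2.9 = 2.24 s
v² = v₀² + 2aΔx → Δx = (21² − 14.5²)/(2·2.9) = 39.8 m

Phase 2 (decelerating): v₀ = 21.0 m/s, a = -4.9 m/s².
v² = v₀² + 2aΔx = 21.0² + 2·-4.9·23 = 216 → v = 14.7 m/s
t = (v − v₀)/a = (14.7 − 21.0)/-4.9 = 1.29 s

Phase 3 (constant speed): v₀ = 14.7 m/s, a = 0 m/s².
v = v₀ + at = 14.7 + (0)(8) = 14.7 m/s
Δx = v₀t + ½at² = 14.7·8 + 0.5·0·8² = 117 m
Total distance = 39.8 + 23.0 + 117 = 180 m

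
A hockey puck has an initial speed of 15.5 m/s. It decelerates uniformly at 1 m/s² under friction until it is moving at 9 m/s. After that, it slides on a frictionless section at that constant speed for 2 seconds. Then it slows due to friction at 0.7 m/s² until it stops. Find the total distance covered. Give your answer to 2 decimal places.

155.48 m

Phase 1 (decelerating): v₀ = 15.5 m/s, a = -1 m/s².
v = v₀ + at → t = (9 − 15.5) / -1 = 6.50 s
v² = v₀² + 2aΔx → Δx = (9² − 15.5²)/(2·-1) = 79.6 m

Phase 2 (constant speed): v₀ = 9.00 m/s, a = 0 m/s².
v = v₀ + at = 9.00 + (0)(2) = 9.00 m/s
Δx = v₀t + ½at² = 9.00·2 + 0.5·0·2² = 18.0 m

Phase 3 (decelerating): v₀ = 9.00 m/s, a = -0.7 m/s².
v = v₀ + at → t = (0 − 9.00) / -0.7 = 12.9 s
v² = v₀² + 2aΔx → Δx = (0² − 9.00²)/(2·-0.7) = 57.9 m
Total distance = 79.6 + 18.0 + 57.9 = 155 m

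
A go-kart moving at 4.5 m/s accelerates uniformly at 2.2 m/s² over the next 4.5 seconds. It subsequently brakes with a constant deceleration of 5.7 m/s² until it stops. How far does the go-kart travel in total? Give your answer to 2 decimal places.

60.71 m

Phase 1 (accelerating): v₀ = 4.50 m/s, a = 2.2 m/s².
v = v₀ + at = 4.50 + (2.2)(4.5) = 14.4 m/s
Δx = v₀t + ½at² = 4.50·4.5 + 0.5·2.2·4.5² = 42.5 m

Phase 2 (decelerating): v₀ = 14.4 m/s, a = -5.7 m/s².
v = v₀ + at → t = (0 − 14.4) / -5.7 = 2.53 s
v² = v₀² + 2aΔx → Δx = (0² − 14.4²)/(2·-5.7) = 18.2 m
Total distance = 42.5 + 18.2 = 60.7 m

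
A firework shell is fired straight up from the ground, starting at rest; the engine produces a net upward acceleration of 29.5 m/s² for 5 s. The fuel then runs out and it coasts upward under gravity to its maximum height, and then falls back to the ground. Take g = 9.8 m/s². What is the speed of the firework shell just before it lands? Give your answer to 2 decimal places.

Phase 1 (powered ascent): v₀ = 0 m/s, a = 29.5 m/s².
v = v₀ + at = 0 + (29.5)(5) = 148 m/s
Δx = v₀t + ½at² = 0·5 + 0.5·29.5·5² = 369 m

Phase 2 (coasting upward): v₀ = 148 m/s, a = -9.8 m/s².
v = v₀ + at → t = (0 − 148) / -9.8 = 15.1 s
v² = v₀² + 2aΔx → Δx = (0² − 148²)/(2·-9.8) = 1110 m

Phase 3 (free fall): v₀ = 0 m/s, a = -9.8 m/s².
Falls 1480 m from rest: t = √(2·1480/9.8) = 17.4 s; v = g·t = 170 m/s.
Impact speed = 170 m/s

170.25 m/s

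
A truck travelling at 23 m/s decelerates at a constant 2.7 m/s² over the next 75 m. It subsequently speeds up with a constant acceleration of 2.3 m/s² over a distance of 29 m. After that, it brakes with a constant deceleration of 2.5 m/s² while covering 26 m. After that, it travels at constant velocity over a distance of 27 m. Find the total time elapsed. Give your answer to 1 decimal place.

10.8 s

Phase 1 (decelerating): v₀ = 23.0 m/s, a = -2.7 m/s².
v² = v₀² + 2aΔx = 23.0² + 2·-2.7·75 = 124 → v = 11.1 m/s
t = (v − v₀)/a = (11.1 − 23.0)/-2.7 = 4.39 s

Phase 2 (accelerating): v₀ = 11.1 m/s, a = 2.3 m/s².
v² = v₀² + 2aΔx = 11.1² + 2·2.3·29 = 257 → v = 16.0 m/s
t = (v − v₀)/a = (16.0 − 11.1)/2.3 = 2.13 s

Phase 3 (decelerating): v₀ = 16.0 m/s, a = -2.5 m/s².
v² = v₀² + 2aΔx = 16.0² + 2·-2.5·26 = 127 → v = 11.3 m/s
t = (v − v₀)/a = (11.3 − 16.0)/-2.5 = 1.90 s

Phase 4 (constant speed): v₀ = 11.3 m/s, a = 0 m/s².
Constant speed: t = d/v = 27/11.3 = 2.39 s
Total time = 4.39 + 2.13 + 1.90 + 2.39 = 10.8 s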